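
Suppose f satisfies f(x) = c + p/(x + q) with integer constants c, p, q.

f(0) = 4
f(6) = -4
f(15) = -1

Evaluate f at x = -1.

(f(x) − c)(x + q) = p for each data point; the three points give a linear system in c and q, then p follows.
Solving: c = 0, q = -3, p = -12, so f(x) = -12/(x − 3).
Then f(-1) = 0 − 12/(-4) = 3.

3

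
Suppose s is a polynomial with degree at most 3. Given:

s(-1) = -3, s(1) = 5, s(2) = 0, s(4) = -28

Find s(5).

Write s(k) = ak³ + bk² + ck + d; the 4 given values yield a linear system in the 4 coefficients.
Solving, the leading coefficient vanishes, and s(k) = -3k² + 4k + 4.
Then s(5) = -51.

-51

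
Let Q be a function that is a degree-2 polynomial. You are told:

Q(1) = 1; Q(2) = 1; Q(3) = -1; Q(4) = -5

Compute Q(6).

-19

First differences: 0, -2, -4. Second differences: -2, -2.
Level-2 differences are constant, so Q has degree 2.
Fitting a degree-2 polynomial gives Q(n) = -n² + 3n - 1.
Then Q(6) = -19.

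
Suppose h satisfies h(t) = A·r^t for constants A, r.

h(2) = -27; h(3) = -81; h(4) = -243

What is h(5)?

Consecutive ratio: -81/(-27) = 3, and -243/(-81) = 3, so r = 3.
Then A·3^2 = -27 gives A = -3, and h(t) = -3·3^t.
h(5) = -3·3^5 = -729.

-729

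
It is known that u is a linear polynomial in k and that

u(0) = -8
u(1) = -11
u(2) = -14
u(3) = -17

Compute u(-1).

-5

Write u(k) = ak + b; the 4 given values yield a linear system in the 2 coefficients.
Solving, u(k) = -3k - 8.
Then u(-1) = -5.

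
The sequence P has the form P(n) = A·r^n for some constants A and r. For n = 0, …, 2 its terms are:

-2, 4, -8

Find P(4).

Consecutive ratio: 4/(-2) = -2, and -8/4 = -2, so r = -2.
Then A·(-2)^0 = -2 gives A = -2, and P(n) = -2·(-2)^n.
P(4) = -2·(-2)^4 = -32.

-32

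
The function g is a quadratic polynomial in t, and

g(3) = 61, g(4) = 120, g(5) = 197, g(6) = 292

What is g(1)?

First differences: 59, 77, 95. Second differences: 18, 18.
Level-2 differences are constant, so g has degree 2.
Fitting a degree-2 polynomial gives g(t) = 9t² - 4t - 8.
Then g(1) = -3.

-3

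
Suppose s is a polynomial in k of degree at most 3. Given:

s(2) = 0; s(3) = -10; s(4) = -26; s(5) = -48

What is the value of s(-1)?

First differences: -10, -16, -22. Second differences: -6, -6.
Level-2 differences are constant, so s has degree 2.
Fitting a degree-2 polynomial gives s(k) = -3k² + 5k + 2.
Then s(-1) = -6.

-6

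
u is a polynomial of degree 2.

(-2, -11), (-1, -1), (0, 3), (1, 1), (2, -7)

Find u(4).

-41

Write u(m) = am² + bm + c; the 5 given values yield a linear system in the 3 coefficients.
Solving, u(m) = -3m² + m + 3.
Then u(4) = -41.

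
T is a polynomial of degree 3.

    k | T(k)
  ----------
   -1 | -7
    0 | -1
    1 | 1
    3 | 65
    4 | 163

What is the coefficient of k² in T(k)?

Write T(k) = ak³ + bk² + ck + d; the 5 given values yield a linear system in the 4 coefficients.
Solving, T(k) = 3k³ - 2k² + k - 1.
The coefficient of k² is -2.

-2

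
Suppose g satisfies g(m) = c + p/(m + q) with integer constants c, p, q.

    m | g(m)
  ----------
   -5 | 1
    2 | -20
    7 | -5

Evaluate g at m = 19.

-3

(g(m) − c)(m + q) = p for each data point; the three points give a linear system in c and q, then p follows.
Solving: c = -2, q = -1, p = -18, so g(m) = -2 − 18/(m − 1).
Then g(19) = -2 − 18/18 = -3.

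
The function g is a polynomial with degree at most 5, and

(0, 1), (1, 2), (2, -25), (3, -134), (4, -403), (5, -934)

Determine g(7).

-3310

First differences: 1, -27, -109, -269, -531. Second differences: -28, -82, -160, -262. Third differences: -54, -78, -102. Fourth differences: -24, -24.
Level-4 differences are constant, so g has degree 4.
Fitting a degree-4 polynomial gives g(x) = -x^4 - 3x³ + 2x² + 3x + 1.
Then g(7) = -3310.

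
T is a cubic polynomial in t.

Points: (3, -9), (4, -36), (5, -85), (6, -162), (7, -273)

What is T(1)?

First differences: -27, -49, -77, -111. Second differences: -22, -28, -34. Third differences: -6, -6.
Level-3 differences are constant, so T has degree 3.
Fitting a degree-3 polynomial gives T(t) = -t³ + t² + 3t.
Then T(1) = 3.

3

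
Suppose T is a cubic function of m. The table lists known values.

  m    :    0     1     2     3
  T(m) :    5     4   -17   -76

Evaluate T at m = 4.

Write T(m) = am³ + bm² + cm + d; the 4 given values yield a linear system in the 4 coefficients.
Solving, T(m) = -3m³ - m² + 3m + 5.
Then T(4) = -191.

-191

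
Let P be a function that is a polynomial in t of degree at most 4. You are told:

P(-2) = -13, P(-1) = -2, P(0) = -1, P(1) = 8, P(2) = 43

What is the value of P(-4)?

Write P(t) = at^4 + bt³ + ct² + dt + e; the 5 given values yield a linear system in the 5 coefficients.
Solving, the leading coefficient vanishes, and P(t) = 3t³ + 4t² + 2t - 1.
Then P(-4) = -137.

-137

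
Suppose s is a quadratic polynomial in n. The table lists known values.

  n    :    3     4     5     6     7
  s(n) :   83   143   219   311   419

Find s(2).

39

Write s(n) = an² + bn + c; the 5 given values yield a linear system in the 3 coefficients.
Solving, s(n) = 8n² + 4n - 1.
Then s(2) = 39.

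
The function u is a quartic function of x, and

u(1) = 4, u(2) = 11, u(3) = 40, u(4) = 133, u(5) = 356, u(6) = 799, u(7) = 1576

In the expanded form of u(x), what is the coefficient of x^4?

1

First differences: 7, 29, 93, 223, 443, 777. Second differences: 22, 64, 130, 220, 334. Third differences: 42, 66, 90, 114. Fourth differences: 24, 24, 24.
Level-4 differences are constant, so u has degree 4.
Fitting a degree-4 polynomial gives u(x) = x^4 - 3x³ + 4x² + x + 1.
The coefficient of x^4 is 1.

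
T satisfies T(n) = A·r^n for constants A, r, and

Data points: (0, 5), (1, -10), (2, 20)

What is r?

-2

Consecutive ratio: -10/5 = -2, and 20/(-10) = -2, so r = -2.
Then A·(-2)^0 = 5 gives A = 5, and T(n) = 5·(-2)^n.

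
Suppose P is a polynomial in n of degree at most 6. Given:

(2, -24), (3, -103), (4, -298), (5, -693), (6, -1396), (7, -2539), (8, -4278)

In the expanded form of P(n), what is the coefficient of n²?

-3

Write P(n) = an^6 + bn^5 + cn^4 + dn³ + en² + pn + q; the 7 given values yield a linear system in the 7 coefficients.
Solving, the top 2 coefficients vanish, and P(n) = -n^4 - 3n² + n + 2.
The coefficient of n² is -3.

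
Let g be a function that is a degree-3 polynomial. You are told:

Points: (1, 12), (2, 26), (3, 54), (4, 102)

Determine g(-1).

2

Write g(x) = ax³ + bx² + cx + d; the 4 given values yield a linear system in the 4 coefficients.
Solving, g(x) = x³ + x² + 4x + 6.
Then g(-1) = 2.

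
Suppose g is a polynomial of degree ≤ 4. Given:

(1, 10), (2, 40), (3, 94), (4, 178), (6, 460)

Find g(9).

1258

Write g(m) = am^4 + bm³ + cm² + dm + e; the 5 given values yield a linear system in the 5 coefficients.
Solving, the leading coefficient vanishes, and g(m) = m³ + 6m² + 5m - 2.
Then g(9) = 1258.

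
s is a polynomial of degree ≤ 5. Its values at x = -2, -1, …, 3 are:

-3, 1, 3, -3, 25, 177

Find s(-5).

753

First differences: 4, 2, -6, 28, 152. Second differences: -2, -8, 34, 124. Third differences: -6, 42, 90. Fourth differences: 48, 48.
Level-4 differences are constant, so s has degree 4.
Fitting a degree-4 polynomial gives s(x) = 2x^4 + 3x³ - 6x² - 5x + 3.
Then s(-5) = 753.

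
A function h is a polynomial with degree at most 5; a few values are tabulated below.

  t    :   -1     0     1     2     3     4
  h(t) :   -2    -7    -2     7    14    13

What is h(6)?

-37

First differences: -5, 5, 9, 7, -1. Second differences: 10, 4, -2, -8. Third differences: -6, -6, -6.
Level-3 differences are constant, so h has degree 3.
Fitting a degree-3 polynomial gives h(t) = -t³ + 5t² + t - 7.
Then h(6) = -37.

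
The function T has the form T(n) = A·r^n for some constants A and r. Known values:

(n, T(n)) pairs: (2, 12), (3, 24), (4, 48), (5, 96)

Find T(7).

Consecutive ratio: 24/12 = 2, and 48/24 = 2, so r = 2.
Then A·2^2 = 12 gives A = 3, and T(n) = 3·2^n.
T(7) = 3·2^7 = 384.

384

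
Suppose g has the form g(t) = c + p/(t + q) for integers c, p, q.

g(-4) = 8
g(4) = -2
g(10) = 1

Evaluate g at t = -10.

5

(g(t) − c)(t + q) = p for each data point; the three points give a linear system in c and q, then p follows.
Solving: c = 3, q = 0, p = -20, so g(t) = 3 − 20/(t + 0).
Then g(-10) = 3 − 20/(-10) = 5.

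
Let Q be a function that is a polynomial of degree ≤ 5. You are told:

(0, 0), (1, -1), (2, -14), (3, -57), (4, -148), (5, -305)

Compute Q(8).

-1352

First differences: -1, -13, -43, -91, -157. Second differences: -12, -30, -48, -66. Third differences: -18, -18, -18.
Level-3 differences are constant, so Q has degree 3.
Fitting a degree-3 polynomial gives Q(m) = -3m³ + 3m² - m.
Then Q(8) = -1352.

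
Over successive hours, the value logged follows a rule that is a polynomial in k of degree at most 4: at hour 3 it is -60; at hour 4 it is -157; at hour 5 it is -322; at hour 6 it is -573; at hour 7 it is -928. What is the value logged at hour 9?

Write the value at k as h(k).
Write h(k) = ak^4 + bk³ + ck² + dk + e; the 5 given values yield a linear system in the 5 coefficients.
Solving, the leading coefficient vanishes, and h(k) = -3k³ + 2k² + 3.
Then h(9) = -2022.

-2022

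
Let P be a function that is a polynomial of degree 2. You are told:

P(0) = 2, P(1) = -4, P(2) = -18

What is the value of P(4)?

-70

Write P(x) = ax² + bx + c; the 3 given values yield a linear system in the 3 coefficients.
Solving, P(x) = -4x² - 2x + 2.
Then P(4) = -70.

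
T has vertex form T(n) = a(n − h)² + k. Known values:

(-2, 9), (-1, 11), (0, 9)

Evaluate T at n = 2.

-7

First differences 2, -2; second difference -4 = 2a, so a = -2.
Expanding, the n-coefficient is −2ah = 4h; matching it to the data gives h = -1, and then k = 11.
So T(n) = -2(n + 1)² + 11.
T(2) = -2·3² + 11 = -7.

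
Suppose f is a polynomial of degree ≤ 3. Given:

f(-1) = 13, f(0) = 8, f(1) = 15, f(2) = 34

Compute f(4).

Write f(t) = at³ + bt² + ct + d; the 4 given values yield a linear system in the 4 coefficients.
Solving, the leading coefficient vanishes, and f(t) = 6t² + t + 8.
Then f(4) = 108.

108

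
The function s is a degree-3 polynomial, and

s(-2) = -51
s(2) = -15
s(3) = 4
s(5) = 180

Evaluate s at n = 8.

Write s(n) = an³ + bn² + cn + d; the 4 given values yield a linear system in the 4 coefficients.
Solving, s(n) = 3n³ - 7n² - 3n - 5.
Then s(8) = 1059.

1059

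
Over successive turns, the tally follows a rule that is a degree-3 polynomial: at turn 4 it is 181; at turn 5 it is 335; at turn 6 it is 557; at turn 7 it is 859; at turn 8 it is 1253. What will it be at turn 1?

7

Write the value at m as P(m).
First differences: 154, 222, 302, 394. Second differences: 68, 80, 92. Third differences: 12, 12.
Level-3 differences are constant, so P has degree 3.
Fitting a degree-3 polynomial gives P(m) = 2m³ + 4m² - 4m + 5.
Then P(1) = 7.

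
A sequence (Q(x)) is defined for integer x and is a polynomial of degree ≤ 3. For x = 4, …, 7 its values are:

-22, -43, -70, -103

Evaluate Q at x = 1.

5

Write Q(x) = ax³ + bx² + cx + d; the 4 given values yield a linear system in the 4 coefficients.
Solving, the leading coefficient vanishes, and Q(x) = -3x² + 6x + 2.
Then Q(1) = 5.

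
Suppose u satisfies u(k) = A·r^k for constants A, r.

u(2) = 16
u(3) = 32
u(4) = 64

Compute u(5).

Consecutive ratio: 32/16 = 2, and 64/32 = 2, so r = 2.
Then A·2^2 = 16 gives A = 4, and u(k) = 4·2^k.
u(5) = 4·2^5 = 128.

128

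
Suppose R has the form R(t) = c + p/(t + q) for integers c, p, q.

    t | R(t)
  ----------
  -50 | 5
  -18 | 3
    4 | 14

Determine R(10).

10

(R(t) − c)(t + q) = p for each data point; the three points give a linear system in c and q, then p follows.
Solving: c = 6, q = 2, p = 48, so R(t) = 6 + 48/(t + 2).
Then R(10) = 6 + 48/12 = 10.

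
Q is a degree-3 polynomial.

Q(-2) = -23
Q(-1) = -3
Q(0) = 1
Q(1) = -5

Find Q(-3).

Write Q(x) = ax³ + bx² + cx + d; the 4 given values yield a linear system in the 4 coefficients.
Solving, Q(x) = x³ - 5x² - 2x + 1.
Then Q(-3) = -65.

-65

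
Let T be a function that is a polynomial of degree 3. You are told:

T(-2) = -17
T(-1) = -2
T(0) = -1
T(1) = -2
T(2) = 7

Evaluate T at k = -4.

-137

First differences: 15, 1, -1, 9. Second differences: -14, -2, 10. Third differences: 12, 12.
Level-3 differences are constant, so T has degree 3.
Fitting a degree-3 polynomial gives T(k) = 2k³ - k² - 2k - 1.
Then T(-4) = -137.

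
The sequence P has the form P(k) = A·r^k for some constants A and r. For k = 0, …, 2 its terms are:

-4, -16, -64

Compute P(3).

Consecutive ratio: -16/(-4) = 4, and -64/(-16) = 4, so r = 4.
Then A·4^0 = -4 gives A = -4, and P(k) = -4·4^k.
P(3) = -4·4^3 = -256.

-256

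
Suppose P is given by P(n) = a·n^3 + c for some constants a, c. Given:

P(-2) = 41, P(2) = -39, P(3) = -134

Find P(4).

-319

From P(-2) = 41 and P(2) = -39: -8a + c = 41 and 8a + c = -39.
Subtracting: 16a = -80, so a = -5; then c = 41 − (-5)·(-8) = 1.
So P(n) = -5n³ + 1, and P(4) = -319.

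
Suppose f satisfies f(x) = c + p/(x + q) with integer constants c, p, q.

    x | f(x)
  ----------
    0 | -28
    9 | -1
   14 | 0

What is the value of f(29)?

1

(f(x) − c)(x + q) = p for each data point; the three points give a linear system in c and q, then p follows.
Solving: c = 2, q = 1, p = -30, so f(x) = 2 − 30/(x + 1).
Then f(29) = 2 − 30/30 = 1.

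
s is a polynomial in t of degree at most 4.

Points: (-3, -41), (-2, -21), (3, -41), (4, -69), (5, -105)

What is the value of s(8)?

-261

Write s(t) = at^4 + bt³ + ct² + dt + e; the 5 given values yield a linear system in the 5 coefficients.
Solving, the top 2 coefficients vanish, and s(t) = -4t² - 5.
Then s(8) = -261.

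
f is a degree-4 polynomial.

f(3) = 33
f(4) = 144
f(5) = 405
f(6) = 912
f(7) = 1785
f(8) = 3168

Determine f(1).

First differences: 111, 261, 507, 873, 1383. Second differences: 150, 246, 366, 510. Third differences: 96, 120, 144. Fourth differences: 24, 24.
Level-4 differences are constant, so f has degree 4.
Fitting a degree-4 polynomial gives f(k) = k^4 - 2k³ + 2k² - 4k.
Then f(1) = -3.

-3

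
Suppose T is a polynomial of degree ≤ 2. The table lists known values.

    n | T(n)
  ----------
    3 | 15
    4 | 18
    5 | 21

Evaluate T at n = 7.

First differences: 3, 3.
Level-1 differences are constant, so T has degree 1.
Fitting a degree-1 polynomial gives T(n) = 3n + 6.
Then T(7) = 27.

27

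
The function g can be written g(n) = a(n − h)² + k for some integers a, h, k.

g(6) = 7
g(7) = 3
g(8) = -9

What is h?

First differences -4, -12; second difference -8 = 2a, so a = -4.
Expanding, the n-coefficient is −2ah = 8h; matching it to the data gives h = 6, and then k = 7.
So g(n) = -4(n − 6)² + 7.
Hence h = 6.

6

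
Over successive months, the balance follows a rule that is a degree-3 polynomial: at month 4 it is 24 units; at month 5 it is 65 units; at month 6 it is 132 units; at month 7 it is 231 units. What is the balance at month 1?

Write the value at t as T(t).
Write T(t) = at³ + bt² + ct + d; the 4 given values yield a linear system in the 4 coefficients.
Solving, T(t) = t³ - 2t² - 2t.
Then T(1) = -3.

-3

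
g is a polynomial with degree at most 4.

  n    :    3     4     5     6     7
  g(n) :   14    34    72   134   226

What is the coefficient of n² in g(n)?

-3

First differences: 20, 38, 62, 92. Second differences: 18, 24, 30. Third differences: 6, 6.
Level-3 differences are constant, so g has degree 3.
Fitting a degree-3 polynomial gives g(n) = n³ - 3n² + 4n + 2.
The coefficient of n² is -3.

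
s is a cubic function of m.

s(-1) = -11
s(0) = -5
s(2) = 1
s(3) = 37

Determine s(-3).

Write s(m) = am³ + bm² + cm + d; the 4 given values yield a linear system in the 4 coefficients.
Solving, s(m) = 3m³ - 4m² - m - 5.
Then s(-3) = -119.

-119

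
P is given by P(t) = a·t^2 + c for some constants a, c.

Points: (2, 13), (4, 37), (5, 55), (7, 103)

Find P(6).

From P(2) = 13 and P(4) = 37: 4a + c = 13 and 16a + c = 37.
Subtracting: 12a = 24, so a = 2; then c = 13 − 2·4 = 5.
So P(t) = 2t² + 5, and P(6) = 77.

77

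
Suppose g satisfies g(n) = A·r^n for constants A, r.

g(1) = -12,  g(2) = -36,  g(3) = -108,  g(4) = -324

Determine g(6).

-2916

Consecutive ratio: -36/(-12) = 3, and -108/(-36) = 3, so r = 3.
Then A·3^1 = -12 gives A = -4, and g(n) = -4·3^n.
g(6) = -4·3^6 = -2916.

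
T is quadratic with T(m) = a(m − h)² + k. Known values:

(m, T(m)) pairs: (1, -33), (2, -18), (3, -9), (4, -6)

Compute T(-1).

-81

First differences 15, 9, 3; second difference -6 = 2a, so a = -3.
Expanding, the m-coefficient is −2ah = 6h; matching it to the data gives h = 4, and then k = -6.
So T(m) = -3(m − 4)² − 6.
T(-1) = -3·(-5)² − 6 = -81.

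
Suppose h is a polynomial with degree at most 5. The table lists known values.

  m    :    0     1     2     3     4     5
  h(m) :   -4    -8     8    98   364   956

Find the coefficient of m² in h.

First differences: -4, 16, 90, 266, 592. Second differences: 20, 74, 176, 326. Third differences: 54, 102, 150. Fourth differences: 48, 48.
Level-4 differences are constant, so h has degree 4.
Fitting a degree-4 polynomial gives h(m) = 2m^4 - 3m³ + 5m² - 8m - 4.
The coefficient of m² is 5.

5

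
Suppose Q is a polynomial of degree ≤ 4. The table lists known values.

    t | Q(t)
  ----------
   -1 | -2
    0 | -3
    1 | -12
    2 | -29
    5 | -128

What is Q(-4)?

Write Q(t) = at^4 + bt³ + ct² + dt + e; the 5 given values yield a linear system in the 5 coefficients.
Solving, the top 2 coefficients vanish, and Q(t) = -4t² - 5t - 3.
Then Q(-4) = -47.

-47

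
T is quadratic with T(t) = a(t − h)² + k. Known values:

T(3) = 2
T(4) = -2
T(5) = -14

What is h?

3

First differences -4, -12; second difference -8 = 2a, so a = -4.
Expanding, the t-coefficient is −2ah = 8h; matching it to the data gives h = 3, and then k = 2.
So T(t) = -4(t − 3)² + 2.
Hence h = 3.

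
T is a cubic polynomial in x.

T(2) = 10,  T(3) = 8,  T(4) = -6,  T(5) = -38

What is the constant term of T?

2

Write T(x) = ax³ + bx² + cx + d; the 4 given values yield a linear system in the 4 coefficients.
Solving, T(x) = -x³ + 3x² + 2x + 2.
The constant term is T(0) = 2.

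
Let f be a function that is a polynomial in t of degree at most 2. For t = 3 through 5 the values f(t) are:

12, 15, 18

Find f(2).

First differences: 3, 3.
Level-1 differences are constant, so f has degree 1.
Fitting a degree-1 polynomial gives f(t) = 3t + 3.
Then f(2) = 9.

9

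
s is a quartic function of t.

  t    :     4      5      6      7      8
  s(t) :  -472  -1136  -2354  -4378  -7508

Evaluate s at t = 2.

-38

Write s(t) = at^4 + bt³ + ct² + dt + e; the 5 given values yield a linear system in the 5 coefficients.
Solving, s(t) = -2t^4 + 2t³ - 5t² - 3t + 4.
Then s(2) = -38.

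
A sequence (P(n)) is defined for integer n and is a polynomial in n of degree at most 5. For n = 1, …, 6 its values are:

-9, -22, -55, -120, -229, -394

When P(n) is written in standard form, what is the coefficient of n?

-5

Write P(n) = an^5 + bn^4 + cn³ + dn² + en + p; the 6 given values yield a linear system in the 6 coefficients.
Solving, the top 2 coefficients vanish, and P(n) = -2n³ + 2n² - 5n - 4.
The coefficient of n is -5.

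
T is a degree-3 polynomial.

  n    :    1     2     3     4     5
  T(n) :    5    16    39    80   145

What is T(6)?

First differences: 11, 23, 41, 65. Second differences: 12, 18, 24. Third differences: 6, 6.
Level-3 differences are constant, so T has degree 3.
Fitting a degree-3 polynomial gives T(n) = n³ + 4n.
Then T(6) = 240.

240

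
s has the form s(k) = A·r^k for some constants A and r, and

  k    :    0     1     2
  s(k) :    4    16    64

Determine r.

Consecutive ratio: 16/4 = 4, and 64/16 = 4, so r = 4.
Then A·4^0 = 4 gives A = 4, and s(k) = 4·4^k.

4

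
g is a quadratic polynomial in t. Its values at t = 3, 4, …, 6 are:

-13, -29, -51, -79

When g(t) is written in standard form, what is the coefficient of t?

First differences: -16, -22, -28. Second differences: -6, -6.
Level-2 differences are constant, so g has degree 2.
Fitting a degree-2 polynomial gives g(t) = -3t² + 5t - 1.
The coefficient of t is 5.

5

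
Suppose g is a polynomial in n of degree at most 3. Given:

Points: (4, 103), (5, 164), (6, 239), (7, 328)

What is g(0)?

First differences: 61, 75, 89. Second differences: 14, 14.
Level-2 differences are constant, so g has degree 2.
Fitting a degree-2 polynomial gives g(n) = 7n² - 2n - 1.
The constant term is g(0) = -1.

-1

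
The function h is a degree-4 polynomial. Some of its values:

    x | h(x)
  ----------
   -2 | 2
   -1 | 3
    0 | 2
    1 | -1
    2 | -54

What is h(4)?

Write h(x) = ax^4 + bx³ + cx² + dx + e; the 5 given values yield a linear system in the 5 coefficients.
Solving, h(x) = -2x^4 - 4x³ + x² + 2x + 2.
Then h(4) = -742.

-742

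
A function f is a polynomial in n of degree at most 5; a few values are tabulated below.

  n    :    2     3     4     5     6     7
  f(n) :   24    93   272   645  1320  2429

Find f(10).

10040

Write f(n) = an^5 + bn^4 + cn³ + dn² + en + p; the 6 given values yield a linear system in the 6 coefficients.
Solving, the leading coefficient vanishes, and f(n) = n^4 + 4n.
Then f(10) = 10040.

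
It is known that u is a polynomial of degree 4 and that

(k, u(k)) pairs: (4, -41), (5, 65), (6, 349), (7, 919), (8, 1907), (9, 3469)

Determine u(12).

First differences: 106, 284, 570, 988, 1562. Second differences: 178, 286, 418, 574. Third differences: 108, 132, 156. Fourth differences: 24, 24.
Level-4 differences are constant, so u has degree 4.
Fitting a degree-4 polynomial gives u(k) = k^4 - 4k³ - 2k² - k - 5.
Then u(12) = 13519.

13519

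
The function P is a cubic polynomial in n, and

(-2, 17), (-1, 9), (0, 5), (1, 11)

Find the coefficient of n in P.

Write P(n) = an³ + bn² + cn + d; the 4 given values yield a linear system in the 4 coefficients.
Solving, P(n) = n³ + 5n² + 5.
The coefficient of n is 0.

0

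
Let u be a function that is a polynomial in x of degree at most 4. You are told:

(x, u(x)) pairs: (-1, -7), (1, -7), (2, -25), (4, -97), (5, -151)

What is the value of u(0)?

Write u(x) = ax^4 + bx³ + cx² + dx + e; the 5 given values yield a linear system in the 5 coefficients.
Solving, the top 2 coefficients vanish, and u(x) = -6x² - 1.
Then u(0) = -1.

-1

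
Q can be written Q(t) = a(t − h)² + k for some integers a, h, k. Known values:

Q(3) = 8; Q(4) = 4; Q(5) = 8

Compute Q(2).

20

First differences -4, 4; second difference 8 = 2a, so a = 4.
Expanding, the t-coefficient is −2ah = -8h; matching it to the data gives h = 4, and then k = 4.
So Q(t) = 4(t − 4)² + 4.
Q(2) = 4·(-2)² + 4 = 20.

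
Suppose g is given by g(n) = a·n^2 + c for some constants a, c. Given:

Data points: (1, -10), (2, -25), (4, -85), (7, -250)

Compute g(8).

From g(1) = -10 and g(2) = -25: 1a + c = -10 and 4a + c = -25.
Subtracting: 3a = -15, so a = -5; then c = -10 − (-5)·1 = -5.
So g(n) = -5n² − 5, and g(8) = -325.

-325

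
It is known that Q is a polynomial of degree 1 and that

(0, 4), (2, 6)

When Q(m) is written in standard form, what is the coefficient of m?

1

Write Q(m) = am + b; the 2 given values yield a linear system in the 2 coefficients.
Solving, Q(m) = m + 4.
The coefficient of m is 1.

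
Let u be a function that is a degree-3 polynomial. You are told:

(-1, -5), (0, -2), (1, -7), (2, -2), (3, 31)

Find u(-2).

Write u(x) = ax³ + bx² + cx + d; the 5 given values yield a linear system in the 4 coefficients.
Solving, u(x) = 3x³ - 4x² - 4x - 2.
Then u(-2) = -34.

-34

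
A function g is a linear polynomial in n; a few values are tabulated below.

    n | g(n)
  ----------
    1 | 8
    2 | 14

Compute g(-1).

Write g(n) = an + b; the 2 given values yield a linear system in the 2 coefficients.
Solving, g(n) = 6n + 2.
Then g(-1) = -4.

-4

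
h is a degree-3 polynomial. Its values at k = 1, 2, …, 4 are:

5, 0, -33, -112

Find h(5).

Write h(k) = ak³ + bk² + ck + d; the 4 given values yield a linear system in the 4 coefficients.
Solving, h(k) = -3k³ + 4k² + 4k.
Then h(5) = -255.

-255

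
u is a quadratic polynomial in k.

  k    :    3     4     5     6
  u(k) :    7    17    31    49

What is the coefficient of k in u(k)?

First differences: 10, 14, 18. Second differences: 4, 4.
Level-2 differences are constant, so u has degree 2.
Fitting a degree-2 polynomial gives u(k) = 2k² - 4k + 1.
The coefficient of k is -4.

-4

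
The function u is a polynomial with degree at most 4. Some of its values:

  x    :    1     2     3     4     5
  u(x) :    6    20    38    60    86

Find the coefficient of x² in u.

Write u(x) = ax^4 + bx³ + cx² + dx + e; the 5 given values yield a linear system in the 5 coefficients.
Solving, the top 2 coefficients vanish, and u(x) = 2x² + 8x - 4.
The coefficient of x² is 2.

2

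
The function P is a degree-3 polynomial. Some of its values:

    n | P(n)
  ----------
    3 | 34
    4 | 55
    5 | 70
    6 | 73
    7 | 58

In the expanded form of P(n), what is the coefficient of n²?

9

First differences: 21, 15, 3, -15. Second differences: -6, -12, -18. Third differences: -6, -6.
Level-3 differences are constant, so P has degree 3.
Fitting a degree-3 polynomial gives P(n) = -n³ + 9n² - 5n - 5.
The coefficient of n² is 9.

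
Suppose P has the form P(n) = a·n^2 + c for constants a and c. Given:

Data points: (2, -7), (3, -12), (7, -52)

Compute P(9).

-84

From P(2) = -7 and P(3) = -12: 4a + c = -7 and 9a + c = -12.
Subtracting: 5a = -5, so a = -1; then c = -7 − (-1)·4 = -3.
So P(n) = -1n² − 3, and P(9) = -84.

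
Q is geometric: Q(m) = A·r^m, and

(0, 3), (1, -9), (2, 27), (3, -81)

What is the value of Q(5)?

Consecutive ratio: -9/3 = -3, and 27/(-9) = -3, so r = -3.
Then A·(-3)^0 = 3 gives A = 3, and Q(m) = 3·(-3)^m.
Q(5) = 3·(-3)^5 = -729.

-729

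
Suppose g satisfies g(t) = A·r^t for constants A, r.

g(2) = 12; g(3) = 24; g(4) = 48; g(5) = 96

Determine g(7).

Consecutive ratio: 24/12 = 2, and 48/24 = 2, so r = 2.
Then A·2^2 = 12 gives A = 3, and g(t) = 3·2^t.
g(7) = 3·2^7 = 384.

384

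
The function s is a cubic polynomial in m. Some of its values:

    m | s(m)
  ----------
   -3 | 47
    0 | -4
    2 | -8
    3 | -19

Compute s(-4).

Write s(m) = am³ + bm² + cm + d; the 4 given values yield a linear system in the 4 coefficients.
Solving, s(m) = -m³ + 2m² - 2m - 4.
Then s(-4) = 100.

100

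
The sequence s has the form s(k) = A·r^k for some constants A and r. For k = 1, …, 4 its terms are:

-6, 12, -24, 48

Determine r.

-2

Consecutive ratio: 12/(-6) = -2, and -24/12 = -2, so r = -2.
Then A·(-2)^1 = -6 gives A = 3, and s(k) = 3·(-2)^k.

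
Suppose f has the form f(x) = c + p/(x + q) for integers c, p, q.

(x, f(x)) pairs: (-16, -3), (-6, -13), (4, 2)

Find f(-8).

(f(x) − c)(x + q) = p for each data point; the three points give a linear system in c and q, then p follows.
Solving: c = -1, q = 4, p = 24, so f(x) = -1 + 24/(x + 4).
Then f(-8) = -1 + 24/(-4) = -7.

-7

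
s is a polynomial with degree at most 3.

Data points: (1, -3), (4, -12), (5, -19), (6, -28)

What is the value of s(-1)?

Write s(t) = at³ + bt² + ct + d; the 4 given values yield a linear system in the 4 coefficients.
Solving, the leading coefficient vanishes, and s(t) = -t² + 2t - 4.
Then s(-1) = -7.

-7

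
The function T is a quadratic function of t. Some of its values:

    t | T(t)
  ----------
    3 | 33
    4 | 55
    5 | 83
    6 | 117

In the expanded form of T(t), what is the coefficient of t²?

3

Write T(t) = at² + bt + c; the 4 given values yield a linear system in the 3 coefficients.
Solving, T(t) = 3t² + t + 3.
The coefficient of t² is 3.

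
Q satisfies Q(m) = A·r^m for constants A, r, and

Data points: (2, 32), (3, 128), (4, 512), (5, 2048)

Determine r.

4

Consecutive ratio: 128/32 = 4, and 512/128 = 4, so r = 4.
Then A·4^2 = 32 gives A = 2, and Q(m) = 2·4^m.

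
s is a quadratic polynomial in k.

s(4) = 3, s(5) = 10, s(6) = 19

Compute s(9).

58

Write s(k) = ak² + bk + c; the 3 given values yield a linear system in the 3 coefficients.
Solving, s(k) = k² - 2k - 5.
Then s(9) = 58.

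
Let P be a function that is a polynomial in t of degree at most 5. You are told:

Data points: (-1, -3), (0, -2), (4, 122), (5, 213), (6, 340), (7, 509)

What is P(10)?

Write P(t) = at^5 + bt^4 + ct³ + dt² + et + p; the 6 given values yield a linear system in the 6 coefficients.
Solving, the top 2 coefficients vanish, and P(t) = t³ + 3t² + 3t - 2.
Then P(10) = 1328.

1328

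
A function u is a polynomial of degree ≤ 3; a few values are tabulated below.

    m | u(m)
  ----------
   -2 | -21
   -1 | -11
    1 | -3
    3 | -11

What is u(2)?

Write u(m) = am³ + bm² + cm + d; the 4 given values yield a linear system in the 4 coefficients.
Solving, the leading coefficient vanishes, and u(m) = -2m² + 4m - 5.
Then u(2) = -5.

-5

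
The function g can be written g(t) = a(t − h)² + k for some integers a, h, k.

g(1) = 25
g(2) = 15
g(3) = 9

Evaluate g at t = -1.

57

First differences -10, -6; second difference 4 = 2a, so a = 2.
Expanding, the t-coefficient is −2ah = -4h; matching it to the data gives h = 4, and then k = 7.
So g(t) = 2(t − 4)² + 7.
g(-1) = 2·(-5)² + 7 = 57.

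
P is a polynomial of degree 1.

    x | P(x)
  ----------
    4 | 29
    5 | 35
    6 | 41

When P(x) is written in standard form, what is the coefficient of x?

6

First differences: 6, 6.
Level-1 differences are constant, so P has degree 1.
Fitting a degree-1 polynomial gives P(x) = 6x + 5.
The coefficient of x is 6.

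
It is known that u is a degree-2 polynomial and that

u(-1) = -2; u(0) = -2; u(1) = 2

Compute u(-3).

Write u(t) = at² + bt + c; the 3 given values yield a linear system in the 3 coefficients.
Solving, u(t) = 2t² + 2t - 2.
Then u(-3) = 10.

10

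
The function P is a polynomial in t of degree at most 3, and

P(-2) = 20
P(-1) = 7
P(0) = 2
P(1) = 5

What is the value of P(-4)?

70

Write P(t) = at³ + bt² + ct + d; the 4 given values yield a linear system in the 4 coefficients.
Solving, the leading coefficient vanishes, and P(t) = 4t² - t + 2.
Then P(-4) = 70.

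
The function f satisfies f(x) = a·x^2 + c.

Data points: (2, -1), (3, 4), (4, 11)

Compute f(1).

From f(2) = -1 and f(3) = 4: 4a + c = -1 and 9a + c = 4.
Subtracting: 5a = 5, so a = 1; then c = -1 − 1·4 = -5.
So f(x) = 1x² − 5, and f(1) = -4.

-4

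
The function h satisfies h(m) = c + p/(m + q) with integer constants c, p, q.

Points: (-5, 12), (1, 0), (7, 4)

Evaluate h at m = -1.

(h(m) − c)(m + q) = p for each data point; the three points give a linear system in c and q, then p follows.
Solving: c = 6, q = 2, p = -18, so h(m) = 6 − 18/(m + 2).
Then h(-1) = 6 − 18/1 = -12.

-12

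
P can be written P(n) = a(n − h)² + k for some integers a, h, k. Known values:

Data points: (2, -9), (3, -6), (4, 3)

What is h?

2

First differences 3, 9; second difference 6 = 2a, so a = 3.
Expanding, the n-coefficient is −2ah = -6h; matching it to the data gives h = 2, and then k = -9.
So P(n) = 3(n − 2)² − 9.
Hence h = 2.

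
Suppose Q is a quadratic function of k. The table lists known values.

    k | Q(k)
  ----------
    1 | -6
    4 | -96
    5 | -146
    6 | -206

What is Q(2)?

-26

Write Q(k) = ak² + bk + c; the 4 given values yield a linear system in the 3 coefficients.
Solving, Q(k) = -5k² - 5k + 4.
Then Q(2) = -26.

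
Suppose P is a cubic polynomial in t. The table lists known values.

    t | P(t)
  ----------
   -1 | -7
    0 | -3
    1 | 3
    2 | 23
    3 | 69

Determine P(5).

Write P(t) = at³ + bt² + ct + d; the 5 given values yield a linear system in the 4 coefficients.
Solving, P(t) = 2t³ + t² + 3t - 3.
Then P(5) = 287.

287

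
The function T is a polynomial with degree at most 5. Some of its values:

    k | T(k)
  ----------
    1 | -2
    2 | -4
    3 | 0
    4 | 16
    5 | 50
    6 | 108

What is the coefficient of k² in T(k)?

First differences: -2, 4, 16, 34, 58. Second differences: 6, 12, 18, 24. Third differences: 6, 6, 6.
Level-3 differences are constant, so T has degree 3.
Fitting a degree-3 polynomial gives T(k) = k³ - 3k².
The coefficient of k² is -3.

-3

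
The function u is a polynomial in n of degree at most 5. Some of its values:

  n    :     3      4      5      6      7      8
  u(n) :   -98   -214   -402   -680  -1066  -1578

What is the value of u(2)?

Write u(n) = an^5 + bn^4 + cn³ + dn² + en + p; the 6 given values yield a linear system in the 6 coefficients.
Solving, the top 2 coefficients vanish, and u(n) = -3n³ - 5n - 2.
Then u(2) = -36.

-36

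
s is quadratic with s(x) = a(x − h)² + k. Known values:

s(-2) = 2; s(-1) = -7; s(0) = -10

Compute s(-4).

38

First differences -9, -3; second difference 6 = 2a, so a = 3.
Expanding, the x-coefficient is −2ah = -6h; matching it to the data gives h = 0, and then k = -10.
So s(x) = 3(x + 0)² − 10.
s(-4) = 3·(-4)² − 10 = 38.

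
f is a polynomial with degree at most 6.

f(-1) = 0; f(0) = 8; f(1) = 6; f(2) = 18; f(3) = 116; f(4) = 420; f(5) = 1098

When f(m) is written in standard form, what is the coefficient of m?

Write f(m) = am^6 + bm^5 + cm^4 + dm³ + em² + pm + q; the 7 given values yield a linear system in the 7 coefficients.
Solving, the top 2 coefficients vanish, and f(m) = 2m^4 - 7m² + 3m + 8.
The coefficient of m is 3.

3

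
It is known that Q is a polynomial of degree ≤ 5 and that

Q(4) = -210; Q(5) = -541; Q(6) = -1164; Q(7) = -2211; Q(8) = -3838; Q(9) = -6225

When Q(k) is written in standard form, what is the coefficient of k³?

First differences: -331, -623, -1047, -1627, -2387. Second differences: -292, -424, -580, -760. Third differences: -132, -156, -180. Fourth differences: -24, -24.
Level-4 differences are constant, so Q has degree 4.
Fitting a degree-4 polynomial gives Q(k) = -k^4 + 5k² - 7k - 6.
The coefficient of k³ is 0.

0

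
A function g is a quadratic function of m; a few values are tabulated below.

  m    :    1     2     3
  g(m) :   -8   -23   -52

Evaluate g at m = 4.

Write g(m) = am² + bm + c; the 3 given values yield a linear system in the 3 coefficients.
Solving, g(m) = -7m² + 6m - 7.
Then g(4) = -95.

-95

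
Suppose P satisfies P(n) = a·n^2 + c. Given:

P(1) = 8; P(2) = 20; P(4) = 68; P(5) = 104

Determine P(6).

148

From P(1) = 8 and P(2) = 20: 1a + c = 8 and 4a + c = 20.
Subtracting: 3a = 12, so a = 4; then c = 8 − 4·1 = 4.
So P(n) = 4n² + 4, and P(6) = 148.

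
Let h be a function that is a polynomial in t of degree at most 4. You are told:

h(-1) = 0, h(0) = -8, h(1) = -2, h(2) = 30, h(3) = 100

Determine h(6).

First differences: -8, 6, 32, 70. Second differences: 14, 26, 38. Third differences: 12, 12.
Level-3 differences are constant, so h has degree 3.
Fitting a degree-3 polynomial gives h(t) = 2t³ + 7t² - 3t - 8.
Then h(6) = 658.

658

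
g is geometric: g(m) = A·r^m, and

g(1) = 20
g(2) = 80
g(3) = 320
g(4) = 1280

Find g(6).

20480

Consecutive ratio: 80/20 = 4, and 320/80 = 4, so r = 4.
Then A·4^1 = 20 gives A = 5, and g(m) = 5·4^m.
g(6) = 5·4^6 = 20480.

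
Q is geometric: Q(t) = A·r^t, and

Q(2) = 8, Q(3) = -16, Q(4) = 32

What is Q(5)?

Consecutive ratio: -16/8 = -2, and 32/(-16) = -2, so r = -2.
Then A·(-2)^2 = 8 gives A = 2, and Q(t) = 2·(-2)^t.
Q(5) = 2·(-2)^5 = -64.

-64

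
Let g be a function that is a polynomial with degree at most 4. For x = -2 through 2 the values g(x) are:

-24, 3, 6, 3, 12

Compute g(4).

First differences: 27, 3, -3, 9. Second differences: -24, -6, 12. Third differences: 18, 18.
Level-3 differences are constant, so g has degree 3.
Fitting a degree-3 polynomial gives g(x) = 3x³ - 3x² - 3x + 6.
Then g(4) = 138.

138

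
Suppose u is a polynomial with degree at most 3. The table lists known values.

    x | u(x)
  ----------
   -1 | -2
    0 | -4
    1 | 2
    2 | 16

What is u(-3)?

26

First differences: -2, 6, 14. Second differences: 8, 8.
Level-2 differences are constant, so u has degree 2.
Fitting a degree-2 polynomial gives u(x) = 4x² + 2x - 4.
Then u(-3) = 26.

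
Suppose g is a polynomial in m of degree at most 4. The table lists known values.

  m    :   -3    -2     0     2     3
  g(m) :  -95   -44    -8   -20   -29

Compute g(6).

Write g(m) = am^4 + bm³ + cm² + dm + e; the 5 given values yield a linear system in the 5 coefficients.
Solving, the leading coefficient vanishes, and g(m) = m³ - 6m² + 2m - 8.
Then g(6) = 4.

4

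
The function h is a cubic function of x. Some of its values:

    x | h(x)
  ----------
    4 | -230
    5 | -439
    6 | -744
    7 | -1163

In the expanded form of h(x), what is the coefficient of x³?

Write h(x) = ax³ + bx² + cx + d; the 4 given values yield a linear system in the 4 coefficients.
Solving, h(x) = -3x³ - 3x² + x + 6.
The coefficient of x³ is -3.

-3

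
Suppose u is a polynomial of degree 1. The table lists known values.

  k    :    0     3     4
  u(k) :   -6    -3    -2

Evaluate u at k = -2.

-8

Write u(k) = ak + b; the 3 given values yield a linear system in the 2 coefficients.
Solving, u(k) = k - 6.
Then u(-2) = -8.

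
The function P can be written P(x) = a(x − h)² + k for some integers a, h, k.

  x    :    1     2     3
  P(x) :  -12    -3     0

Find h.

3

First differences 9, 3; second difference -6 = 2a, so a = -3.
Expanding, the x-coefficient is −2ah = 6h; matching it to the data gives h = 3, and then k = 0.
So P(x) = -3(x − 3)² + 0.
Hence h = 3.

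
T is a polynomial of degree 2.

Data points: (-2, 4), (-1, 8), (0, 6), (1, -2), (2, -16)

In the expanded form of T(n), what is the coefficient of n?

-5

First differences: 4, -2, -8, -14. Second differences: -6, -6, -6.
Level-2 differences are constant, so T has degree 2.
Fitting a degree-2 polynomial gives T(n) = -3n² - 5n + 6.
The coefficient of n is -5.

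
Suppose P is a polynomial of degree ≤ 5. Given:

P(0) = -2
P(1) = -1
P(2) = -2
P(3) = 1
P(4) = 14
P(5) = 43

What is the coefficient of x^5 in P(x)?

First differences: 1, -1, 3, 13, 29. Second differences: -2, 4, 10, 16. Third differences: 6, 6, 6.
Level-3 differences are constant, so P has degree 3.
Fitting a degree-3 polynomial gives P(x) = x³ - 4x² + 4x - 2.
The coefficient of x^5 is 0.

0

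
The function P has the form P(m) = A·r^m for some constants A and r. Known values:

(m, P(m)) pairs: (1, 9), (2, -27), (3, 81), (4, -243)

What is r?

Consecutive ratio: -27/9 = -3, and 81/(-27) = -3, so r = -3.
Then A·(-3)^1 = 9 gives A = -3, and P(m) = -3·(-3)^m.

-3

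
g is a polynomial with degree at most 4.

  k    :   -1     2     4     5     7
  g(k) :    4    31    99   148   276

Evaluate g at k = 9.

444

Write g(k) = ak^4 + bk³ + ck² + dk + e; the 5 given values yield a linear system in the 5 coefficients.
Solving, the top 2 coefficients vanish, and g(k) = 5k² + 4k + 3.
Then g(9) = 444.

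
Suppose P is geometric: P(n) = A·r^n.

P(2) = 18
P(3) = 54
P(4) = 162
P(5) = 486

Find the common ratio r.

Consecutive ratio: 54/18 = 3, and 162/54 = 3, so r = 3.
Then A·3^2 = 18 gives A = 2, and P(n) = 2·3^n.

3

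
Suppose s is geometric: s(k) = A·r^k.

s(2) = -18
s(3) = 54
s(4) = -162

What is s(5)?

486

Consecutive ratio: 54/(-18) = -3, and -162/54 = -3, so r = -3.
Then A·(-3)^2 = -18 gives A = -2, and s(k) = -2·(-3)^k.
s(5) = -2·(-3)^5 = 486.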